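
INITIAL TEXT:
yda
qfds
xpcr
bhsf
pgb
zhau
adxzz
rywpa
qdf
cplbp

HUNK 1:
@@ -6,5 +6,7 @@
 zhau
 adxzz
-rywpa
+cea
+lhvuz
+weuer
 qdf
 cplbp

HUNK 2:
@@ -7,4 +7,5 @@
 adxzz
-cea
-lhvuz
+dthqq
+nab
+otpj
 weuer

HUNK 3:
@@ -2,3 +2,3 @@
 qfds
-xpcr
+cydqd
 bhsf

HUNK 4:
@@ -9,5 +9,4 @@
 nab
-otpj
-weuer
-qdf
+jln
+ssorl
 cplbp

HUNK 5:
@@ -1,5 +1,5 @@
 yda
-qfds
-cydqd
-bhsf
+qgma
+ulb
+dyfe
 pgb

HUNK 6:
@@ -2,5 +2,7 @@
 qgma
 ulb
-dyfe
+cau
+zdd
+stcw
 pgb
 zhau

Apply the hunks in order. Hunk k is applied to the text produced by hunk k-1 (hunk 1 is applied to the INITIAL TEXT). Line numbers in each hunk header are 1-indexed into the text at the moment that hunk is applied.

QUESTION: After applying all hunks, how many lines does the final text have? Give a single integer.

Answer: 14

Derivation:
Hunk 1: at line 6 remove [rywpa] add [cea,lhvuz,weuer] -> 12 lines: yda qfds xpcr bhsf pgb zhau adxzz cea lhvuz weuer qdf cplbp
Hunk 2: at line 7 remove [cea,lhvuz] add [dthqq,nab,otpj] -> 13 lines: yda qfds xpcr bhsf pgb zhau adxzz dthqq nab otpj weuer qdf cplbp
Hunk 3: at line 2 remove [xpcr] add [cydqd] -> 13 lines: yda qfds cydqd bhsf pgb zhau adxzz dthqq nab otpj weuer qdf cplbp
Hunk 4: at line 9 remove [otpj,weuer,qdf] add [jln,ssorl] -> 12 lines: yda qfds cydqd bhsf pgb zhau adxzz dthqq nab jln ssorl cplbp
Hunk 5: at line 1 remove [qfds,cydqd,bhsf] add [qgma,ulb,dyfe] -> 12 lines: yda qgma ulb dyfe pgb zhau adxzz dthqq nab jln ssorl cplbp
Hunk 6: at line 2 remove [dyfe] add [cau,zdd,stcw] -> 14 lines: yda qgma ulb cau zdd stcw pgb zhau adxzz dthqq nab jln ssorl cplbp
Final line count: 14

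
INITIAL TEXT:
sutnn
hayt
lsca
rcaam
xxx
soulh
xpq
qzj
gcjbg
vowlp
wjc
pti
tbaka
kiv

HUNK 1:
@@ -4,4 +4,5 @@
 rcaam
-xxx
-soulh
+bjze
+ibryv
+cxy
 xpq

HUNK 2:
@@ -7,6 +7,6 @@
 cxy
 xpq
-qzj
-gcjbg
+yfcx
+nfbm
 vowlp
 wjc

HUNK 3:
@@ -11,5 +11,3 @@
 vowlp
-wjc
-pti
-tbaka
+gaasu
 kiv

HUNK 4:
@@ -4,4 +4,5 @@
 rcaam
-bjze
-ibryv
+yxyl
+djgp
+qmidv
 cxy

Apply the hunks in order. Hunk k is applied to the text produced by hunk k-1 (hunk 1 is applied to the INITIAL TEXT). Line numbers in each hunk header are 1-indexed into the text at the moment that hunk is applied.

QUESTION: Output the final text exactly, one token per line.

Hunk 1: at line 4 remove [xxx,soulh] add [bjze,ibryv,cxy] -> 15 lines: sutnn hayt lsca rcaam bjze ibryv cxy xpq qzj gcjbg vowlp wjc pti tbaka kiv
Hunk 2: at line 7 remove [qzj,gcjbg] add [yfcx,nfbm] -> 15 lines: sutnn hayt lsca rcaam bjze ibryv cxy xpq yfcx nfbm vowlp wjc pti tbaka kiv
Hunk 3: at line 11 remove [wjc,pti,tbaka] add [gaasu] -> 13 lines: sutnn hayt lsca rcaam bjze ibryv cxy xpq yfcx nfbm vowlp gaasu kiv
Hunk 4: at line 4 remove [bjze,ibryv] add [yxyl,djgp,qmidv] -> 14 lines: sutnn hayt lsca rcaam yxyl djgp qmidv cxy xpq yfcx nfbm vowlp gaasu kiv

Answer: sutnn
hayt
lsca
rcaam
yxyl
djgp
qmidv
cxy
xpq
yfcx
nfbm
vowlp
gaasu
kiv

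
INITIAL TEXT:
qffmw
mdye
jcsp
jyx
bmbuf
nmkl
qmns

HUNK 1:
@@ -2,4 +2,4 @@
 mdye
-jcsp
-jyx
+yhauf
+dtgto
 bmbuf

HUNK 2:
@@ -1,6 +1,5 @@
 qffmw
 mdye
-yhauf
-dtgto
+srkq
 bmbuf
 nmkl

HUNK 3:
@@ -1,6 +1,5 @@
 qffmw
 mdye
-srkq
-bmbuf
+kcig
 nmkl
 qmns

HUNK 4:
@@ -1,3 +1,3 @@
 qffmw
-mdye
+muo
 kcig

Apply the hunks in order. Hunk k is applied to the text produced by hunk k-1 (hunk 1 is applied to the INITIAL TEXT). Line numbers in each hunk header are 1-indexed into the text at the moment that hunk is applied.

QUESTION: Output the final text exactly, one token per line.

Hunk 1: at line 2 remove [jcsp,jyx] add [yhauf,dtgto] -> 7 lines: qffmw mdye yhauf dtgto bmbuf nmkl qmns
Hunk 2: at line 1 remove [yhauf,dtgto] add [srkq] -> 6 lines: qffmw mdye srkq bmbuf nmkl qmns
Hunk 3: at line 1 remove [srkq,bmbuf] add [kcig] -> 5 lines: qffmw mdye kcig nmkl qmns
Hunk 4: at line 1 remove [mdye] add [muo] -> 5 lines: qffmw muo kcig nmkl qmns

Answer: qffmw
muo
kcig
nmkl
qmns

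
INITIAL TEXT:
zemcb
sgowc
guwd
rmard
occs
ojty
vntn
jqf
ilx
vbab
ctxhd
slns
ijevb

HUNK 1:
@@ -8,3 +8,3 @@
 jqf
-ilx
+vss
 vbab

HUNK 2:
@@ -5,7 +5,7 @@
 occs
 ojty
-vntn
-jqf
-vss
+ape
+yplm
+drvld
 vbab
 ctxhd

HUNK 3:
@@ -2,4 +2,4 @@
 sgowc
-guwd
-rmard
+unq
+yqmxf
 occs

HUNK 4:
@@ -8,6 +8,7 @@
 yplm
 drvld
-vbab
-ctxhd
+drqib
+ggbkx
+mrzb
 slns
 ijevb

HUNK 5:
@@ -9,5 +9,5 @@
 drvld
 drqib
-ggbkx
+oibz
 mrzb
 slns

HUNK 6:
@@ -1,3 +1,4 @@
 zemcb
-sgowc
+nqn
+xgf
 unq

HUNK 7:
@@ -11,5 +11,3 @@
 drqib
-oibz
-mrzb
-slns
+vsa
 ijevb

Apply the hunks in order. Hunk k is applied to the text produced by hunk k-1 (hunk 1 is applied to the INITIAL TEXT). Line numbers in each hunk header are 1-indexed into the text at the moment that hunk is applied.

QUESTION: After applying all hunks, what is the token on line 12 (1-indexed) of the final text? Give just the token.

Answer: vsa

Derivation:
Hunk 1: at line 8 remove [ilx] add [vss] -> 13 lines: zemcb sgowc guwd rmard occs ojty vntn jqf vss vbab ctxhd slns ijevb
Hunk 2: at line 5 remove [vntn,jqf,vss] add [ape,yplm,drvld] -> 13 lines: zemcb sgowc guwd rmard occs ojty ape yplm drvld vbab ctxhd slns ijevb
Hunk 3: at line 2 remove [guwd,rmard] add [unq,yqmxf] -> 13 lines: zemcb sgowc unq yqmxf occs ojty ape yplm drvld vbab ctxhd slns ijevb
Hunk 4: at line 8 remove [vbab,ctxhd] add [drqib,ggbkx,mrzb] -> 14 lines: zemcb sgowc unq yqmxf occs ojty ape yplm drvld drqib ggbkx mrzb slns ijevb
Hunk 5: at line 9 remove [ggbkx] add [oibz] -> 14 lines: zemcb sgowc unq yqmxf occs ojty ape yplm drvld drqib oibz mrzb slns ijevb
Hunk 6: at line 1 remove [sgowc] add [nqn,xgf] -> 15 lines: zemcb nqn xgf unq yqmxf occs ojty ape yplm drvld drqib oibz mrzb slns ijevb
Hunk 7: at line 11 remove [oibz,mrzb,slns] add [vsa] -> 13 lines: zemcb nqn xgf unq yqmxf occs ojty ape yplm drvld drqib vsa ijevb
Final line 12: vsa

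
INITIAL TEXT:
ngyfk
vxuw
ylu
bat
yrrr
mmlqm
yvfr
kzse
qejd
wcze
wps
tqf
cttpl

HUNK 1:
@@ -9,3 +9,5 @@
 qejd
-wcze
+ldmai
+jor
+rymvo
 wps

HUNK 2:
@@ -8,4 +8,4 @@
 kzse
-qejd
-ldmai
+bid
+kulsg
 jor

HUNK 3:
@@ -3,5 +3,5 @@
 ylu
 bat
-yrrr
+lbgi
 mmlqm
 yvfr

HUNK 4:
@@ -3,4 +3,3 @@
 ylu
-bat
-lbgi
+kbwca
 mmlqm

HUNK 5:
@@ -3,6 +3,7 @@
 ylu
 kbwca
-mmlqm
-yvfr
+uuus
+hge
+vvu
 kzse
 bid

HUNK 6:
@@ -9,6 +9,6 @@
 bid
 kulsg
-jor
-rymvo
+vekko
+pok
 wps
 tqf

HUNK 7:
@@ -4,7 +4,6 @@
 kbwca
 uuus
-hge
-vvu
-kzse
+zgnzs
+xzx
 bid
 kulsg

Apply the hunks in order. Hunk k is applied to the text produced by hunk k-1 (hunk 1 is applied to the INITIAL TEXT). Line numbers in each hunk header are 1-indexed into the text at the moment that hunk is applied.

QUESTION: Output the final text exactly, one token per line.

Answer: ngyfk
vxuw
ylu
kbwca
uuus
zgnzs
xzx
bid
kulsg
vekko
pok
wps
tqf
cttpl

Derivation:
Hunk 1: at line 9 remove [wcze] add [ldmai,jor,rymvo] -> 15 lines: ngyfk vxuw ylu bat yrrr mmlqm yvfr kzse qejd ldmai jor rymvo wps tqf cttpl
Hunk 2: at line 8 remove [qejd,ldmai] add [bid,kulsg] -> 15 lines: ngyfk vxuw ylu bat yrrr mmlqm yvfr kzse bid kulsg jor rymvo wps tqf cttpl
Hunk 3: at line 3 remove [yrrr] add [lbgi] -> 15 lines: ngyfk vxuw ylu bat lbgi mmlqm yvfr kzse bid kulsg jor rymvo wps tqf cttpl
Hunk 4: at line 3 remove [bat,lbgi] add [kbwca] -> 14 lines: ngyfk vxuw ylu kbwca mmlqm yvfr kzse bid kulsg jor rymvo wps tqf cttpl
Hunk 5: at line 3 remove [mmlqm,yvfr] add [uuus,hge,vvu] -> 15 lines: ngyfk vxuw ylu kbwca uuus hge vvu kzse bid kulsg jor rymvo wps tqf cttpl
Hunk 6: at line 9 remove [jor,rymvo] add [vekko,pok] -> 15 lines: ngyfk vxuw ylu kbwca uuus hge vvu kzse bid kulsg vekko pok wps tqf cttpl
Hunk 7: at line 4 remove [hge,vvu,kzse] add [zgnzs,xzx] -> 14 lines: ngyfk vxuw ylu kbwca uuus zgnzs xzx bid kulsg vekko pok wps tqf cttpl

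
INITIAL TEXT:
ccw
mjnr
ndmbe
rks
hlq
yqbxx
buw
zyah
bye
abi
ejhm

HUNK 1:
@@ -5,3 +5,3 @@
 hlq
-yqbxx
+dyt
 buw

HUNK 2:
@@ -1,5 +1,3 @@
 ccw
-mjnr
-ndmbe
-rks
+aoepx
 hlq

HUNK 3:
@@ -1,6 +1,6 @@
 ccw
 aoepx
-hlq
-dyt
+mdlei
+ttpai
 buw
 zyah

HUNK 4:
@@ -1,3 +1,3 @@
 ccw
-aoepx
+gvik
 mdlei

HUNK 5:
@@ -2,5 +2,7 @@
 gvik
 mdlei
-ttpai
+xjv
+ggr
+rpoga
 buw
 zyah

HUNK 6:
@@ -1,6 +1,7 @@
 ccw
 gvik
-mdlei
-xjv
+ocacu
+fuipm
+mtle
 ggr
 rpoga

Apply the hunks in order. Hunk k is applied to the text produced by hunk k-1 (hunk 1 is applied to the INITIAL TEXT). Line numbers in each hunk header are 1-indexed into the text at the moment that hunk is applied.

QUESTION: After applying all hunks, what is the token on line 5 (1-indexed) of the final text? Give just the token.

Hunk 1: at line 5 remove [yqbxx] add [dyt] -> 11 lines: ccw mjnr ndmbe rks hlq dyt buw zyah bye abi ejhm
Hunk 2: at line 1 remove [mjnr,ndmbe,rks] add [aoepx] -> 9 lines: ccw aoepx hlq dyt buw zyah bye abi ejhm
Hunk 3: at line 1 remove [hlq,dyt] add [mdlei,ttpai] -> 9 lines: ccw aoepx mdlei ttpai buw zyah bye abi ejhm
Hunk 4: at line 1 remove [aoepx] add [gvik] -> 9 lines: ccw gvik mdlei ttpai buw zyah bye abi ejhm
Hunk 5: at line 2 remove [ttpai] add [xjv,ggr,rpoga] -> 11 lines: ccw gvik mdlei xjv ggr rpoga buw zyah bye abi ejhm
Hunk 6: at line 1 remove [mdlei,xjv] add [ocacu,fuipm,mtle] -> 12 lines: ccw gvik ocacu fuipm mtle ggr rpoga buw zyah bye abi ejhm
Final line 5: mtle

Answer: mtle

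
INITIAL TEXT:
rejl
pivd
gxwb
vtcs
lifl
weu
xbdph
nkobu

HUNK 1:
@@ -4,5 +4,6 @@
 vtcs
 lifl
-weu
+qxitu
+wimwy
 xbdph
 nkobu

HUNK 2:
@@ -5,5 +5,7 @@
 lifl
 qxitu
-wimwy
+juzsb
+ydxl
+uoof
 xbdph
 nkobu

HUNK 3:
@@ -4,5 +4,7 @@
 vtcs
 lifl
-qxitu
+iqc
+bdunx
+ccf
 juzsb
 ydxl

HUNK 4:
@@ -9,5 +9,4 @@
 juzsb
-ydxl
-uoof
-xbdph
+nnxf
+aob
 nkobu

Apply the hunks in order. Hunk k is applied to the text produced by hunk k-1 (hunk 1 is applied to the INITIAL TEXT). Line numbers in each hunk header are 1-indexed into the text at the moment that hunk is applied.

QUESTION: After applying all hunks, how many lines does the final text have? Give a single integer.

Hunk 1: at line 4 remove [weu] add [qxitu,wimwy] -> 9 lines: rejl pivd gxwb vtcs lifl qxitu wimwy xbdph nkobu
Hunk 2: at line 5 remove [wimwy] add [juzsb,ydxl,uoof] -> 11 lines: rejl pivd gxwb vtcs lifl qxitu juzsb ydxl uoof xbdph nkobu
Hunk 3: at line 4 remove [qxitu] add [iqc,bdunx,ccf] -> 13 lines: rejl pivd gxwb vtcs lifl iqc bdunx ccf juzsb ydxl uoof xbdph nkobu
Hunk 4: at line 9 remove [ydxl,uoof,xbdph] add [nnxf,aob] -> 12 lines: rejl pivd gxwb vtcs lifl iqc bdunx ccf juzsb nnxf aob nkobu
Final line count: 12

Answer: 12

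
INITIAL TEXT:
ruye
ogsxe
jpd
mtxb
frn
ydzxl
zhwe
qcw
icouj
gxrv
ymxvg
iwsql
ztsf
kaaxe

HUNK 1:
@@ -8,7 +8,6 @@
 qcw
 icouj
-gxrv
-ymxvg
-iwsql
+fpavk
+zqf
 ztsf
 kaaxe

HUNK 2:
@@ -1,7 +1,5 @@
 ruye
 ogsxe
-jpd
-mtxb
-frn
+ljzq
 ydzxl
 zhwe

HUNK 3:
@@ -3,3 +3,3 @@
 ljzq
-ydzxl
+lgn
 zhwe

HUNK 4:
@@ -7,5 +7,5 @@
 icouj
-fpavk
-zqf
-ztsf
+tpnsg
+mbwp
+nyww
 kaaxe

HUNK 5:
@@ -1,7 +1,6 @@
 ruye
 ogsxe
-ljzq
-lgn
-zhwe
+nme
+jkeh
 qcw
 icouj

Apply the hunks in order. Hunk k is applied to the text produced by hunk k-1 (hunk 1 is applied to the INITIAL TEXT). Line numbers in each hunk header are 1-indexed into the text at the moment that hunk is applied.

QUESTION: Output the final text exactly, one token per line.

Hunk 1: at line 8 remove [gxrv,ymxvg,iwsql] add [fpavk,zqf] -> 13 lines: ruye ogsxe jpd mtxb frn ydzxl zhwe qcw icouj fpavk zqf ztsf kaaxe
Hunk 2: at line 1 remove [jpd,mtxb,frn] add [ljzq] -> 11 lines: ruye ogsxe ljzq ydzxl zhwe qcw icouj fpavk zqf ztsf kaaxe
Hunk 3: at line 3 remove [ydzxl] add [lgn] -> 11 lines: ruye ogsxe ljzq lgn zhwe qcw icouj fpavk zqf ztsf kaaxe
Hunk 4: at line 7 remove [fpavk,zqf,ztsf] add [tpnsg,mbwp,nyww] -> 11 lines: ruye ogsxe ljzq lgn zhwe qcw icouj tpnsg mbwp nyww kaaxe
Hunk 5: at line 1 remove [ljzq,lgn,zhwe] add [nme,jkeh] -> 10 lines: ruye ogsxe nme jkeh qcw icouj tpnsg mbwp nyww kaaxe

Answer: ruye
ogsxe
nme
jkeh
qcw
icouj
tpnsg
mbwp
nyww
kaaxe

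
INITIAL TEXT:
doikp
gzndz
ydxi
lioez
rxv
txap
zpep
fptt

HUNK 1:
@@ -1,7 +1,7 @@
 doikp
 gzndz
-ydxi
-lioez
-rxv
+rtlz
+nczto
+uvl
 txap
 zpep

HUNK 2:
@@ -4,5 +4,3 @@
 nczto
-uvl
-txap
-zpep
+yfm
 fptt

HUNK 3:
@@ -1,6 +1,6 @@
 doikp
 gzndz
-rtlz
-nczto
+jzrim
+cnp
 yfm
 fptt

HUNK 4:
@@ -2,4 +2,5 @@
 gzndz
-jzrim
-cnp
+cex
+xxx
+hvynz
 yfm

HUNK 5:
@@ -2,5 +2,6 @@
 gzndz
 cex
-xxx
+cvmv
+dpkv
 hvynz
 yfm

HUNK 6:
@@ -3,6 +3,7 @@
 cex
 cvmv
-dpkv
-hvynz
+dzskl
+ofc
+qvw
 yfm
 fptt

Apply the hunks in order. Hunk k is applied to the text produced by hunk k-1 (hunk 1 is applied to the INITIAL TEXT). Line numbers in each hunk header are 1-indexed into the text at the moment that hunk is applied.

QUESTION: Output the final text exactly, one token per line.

Hunk 1: at line 1 remove [ydxi,lioez,rxv] add [rtlz,nczto,uvl] -> 8 lines: doikp gzndz rtlz nczto uvl txap zpep fptt
Hunk 2: at line 4 remove [uvl,txap,zpep] add [yfm] -> 6 lines: doikp gzndz rtlz nczto yfm fptt
Hunk 3: at line 1 remove [rtlz,nczto] add [jzrim,cnp] -> 6 lines: doikp gzndz jzrim cnp yfm fptt
Hunk 4: at line 2 remove [jzrim,cnp] add [cex,xxx,hvynz] -> 7 lines: doikp gzndz cex xxx hvynz yfm fptt
Hunk 5: at line 2 remove [xxx] add [cvmv,dpkv] -> 8 lines: doikp gzndz cex cvmv dpkv hvynz yfm fptt
Hunk 6: at line 3 remove [dpkv,hvynz] add [dzskl,ofc,qvw] -> 9 lines: doikp gzndz cex cvmv dzskl ofc qvw yfm fptt

Answer: doikp
gzndz
cex
cvmv
dzskl
ofc
qvw
yfm
fptt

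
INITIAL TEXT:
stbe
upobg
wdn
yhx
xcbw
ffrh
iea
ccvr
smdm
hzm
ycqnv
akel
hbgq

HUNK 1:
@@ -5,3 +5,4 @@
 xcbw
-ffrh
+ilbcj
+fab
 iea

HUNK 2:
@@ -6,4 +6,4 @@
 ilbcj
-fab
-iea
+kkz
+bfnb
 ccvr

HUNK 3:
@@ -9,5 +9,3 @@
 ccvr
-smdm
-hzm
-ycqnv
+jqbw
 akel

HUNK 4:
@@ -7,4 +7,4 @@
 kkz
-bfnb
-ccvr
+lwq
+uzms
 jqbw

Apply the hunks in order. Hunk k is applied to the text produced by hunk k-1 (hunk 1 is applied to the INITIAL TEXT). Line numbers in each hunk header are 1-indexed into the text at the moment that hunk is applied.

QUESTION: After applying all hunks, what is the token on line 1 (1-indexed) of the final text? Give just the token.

Hunk 1: at line 5 remove [ffrh] add [ilbcj,fab] -> 14 lines: stbe upobg wdn yhx xcbw ilbcj fab iea ccvr smdm hzm ycqnv akel hbgq
Hunk 2: at line 6 remove [fab,iea] add [kkz,bfnb] -> 14 lines: stbe upobg wdn yhx xcbw ilbcj kkz bfnb ccvr smdm hzm ycqnv akel hbgq
Hunk 3: at line 9 remove [smdm,hzm,ycqnv] add [jqbw] -> 12 lines: stbe upobg wdn yhx xcbw ilbcj kkz bfnb ccvr jqbw akel hbgq
Hunk 4: at line 7 remove [bfnb,ccvr] add [lwq,uzms] -> 12 lines: stbe upobg wdn yhx xcbw ilbcj kkz lwq uzms jqbw akel hbgq
Final line 1: stbe

Answer: stbe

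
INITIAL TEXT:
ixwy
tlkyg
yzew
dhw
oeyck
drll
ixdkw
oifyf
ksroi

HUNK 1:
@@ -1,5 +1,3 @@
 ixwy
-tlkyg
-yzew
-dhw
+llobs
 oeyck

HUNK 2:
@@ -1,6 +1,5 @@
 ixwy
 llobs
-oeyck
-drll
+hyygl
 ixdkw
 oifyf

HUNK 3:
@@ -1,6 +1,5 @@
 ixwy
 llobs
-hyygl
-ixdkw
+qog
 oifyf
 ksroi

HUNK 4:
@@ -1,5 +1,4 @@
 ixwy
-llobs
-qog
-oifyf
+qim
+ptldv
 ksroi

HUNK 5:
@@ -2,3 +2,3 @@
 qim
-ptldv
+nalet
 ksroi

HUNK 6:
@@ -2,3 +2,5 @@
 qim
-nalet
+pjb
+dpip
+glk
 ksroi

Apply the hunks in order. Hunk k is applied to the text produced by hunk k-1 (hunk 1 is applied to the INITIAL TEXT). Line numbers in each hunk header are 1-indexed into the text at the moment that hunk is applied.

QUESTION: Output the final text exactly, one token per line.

Answer: ixwy
qim
pjb
dpip
glk
ksroi

Derivation:
Hunk 1: at line 1 remove [tlkyg,yzew,dhw] add [llobs] -> 7 lines: ixwy llobs oeyck drll ixdkw oifyf ksroi
Hunk 2: at line 1 remove [oeyck,drll] add [hyygl] -> 6 lines: ixwy llobs hyygl ixdkw oifyf ksroi
Hunk 3: at line 1 remove [hyygl,ixdkw] add [qog] -> 5 lines: ixwy llobs qog oifyf ksroi
Hunk 4: at line 1 remove [llobs,qog,oifyf] add [qim,ptldv] -> 4 lines: ixwy qim ptldv ksroi
Hunk 5: at line 2 remove [ptldv] add [nalet] -> 4 lines: ixwy qim nalet ksroi
Hunk 6: at line 2 remove [nalet] add [pjb,dpip,glk] -> 6 lines: ixwy qim pjb dpip glk ksroi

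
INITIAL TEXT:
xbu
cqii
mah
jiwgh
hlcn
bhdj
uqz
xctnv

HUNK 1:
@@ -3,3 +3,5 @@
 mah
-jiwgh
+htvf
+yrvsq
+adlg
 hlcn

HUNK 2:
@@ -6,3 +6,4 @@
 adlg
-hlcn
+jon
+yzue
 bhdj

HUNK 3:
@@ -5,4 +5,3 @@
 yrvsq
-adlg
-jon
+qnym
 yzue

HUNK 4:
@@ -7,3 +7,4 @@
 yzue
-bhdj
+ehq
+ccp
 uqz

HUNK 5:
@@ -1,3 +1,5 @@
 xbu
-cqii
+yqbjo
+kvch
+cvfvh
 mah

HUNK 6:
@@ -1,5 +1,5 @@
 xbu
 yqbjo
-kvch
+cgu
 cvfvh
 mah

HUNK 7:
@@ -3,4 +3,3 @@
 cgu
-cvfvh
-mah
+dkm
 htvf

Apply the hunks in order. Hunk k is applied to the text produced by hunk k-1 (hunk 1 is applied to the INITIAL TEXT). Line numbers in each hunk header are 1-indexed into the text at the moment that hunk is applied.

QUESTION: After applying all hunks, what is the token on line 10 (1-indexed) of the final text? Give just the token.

Hunk 1: at line 3 remove [jiwgh] add [htvf,yrvsq,adlg] -> 10 lines: xbu cqii mah htvf yrvsq adlg hlcn bhdj uqz xctnv
Hunk 2: at line 6 remove [hlcn] add [jon,yzue] -> 11 lines: xbu cqii mah htvf yrvsq adlg jon yzue bhdj uqz xctnv
Hunk 3: at line 5 remove [adlg,jon] add [qnym] -> 10 lines: xbu cqii mah htvf yrvsq qnym yzue bhdj uqz xctnv
Hunk 4: at line 7 remove [bhdj] add [ehq,ccp] -> 11 lines: xbu cqii mah htvf yrvsq qnym yzue ehq ccp uqz xctnv
Hunk 5: at line 1 remove [cqii] add [yqbjo,kvch,cvfvh] -> 13 lines: xbu yqbjo kvch cvfvh mah htvf yrvsq qnym yzue ehq ccp uqz xctnv
Hunk 6: at line 1 remove [kvch] add [cgu] -> 13 lines: xbu yqbjo cgu cvfvh mah htvf yrvsq qnym yzue ehq ccp uqz xctnv
Hunk 7: at line 3 remove [cvfvh,mah] add [dkm] -> 12 lines: xbu yqbjo cgu dkm htvf yrvsq qnym yzue ehq ccp uqz xctnv
Final line 10: ccp

Answer: ccp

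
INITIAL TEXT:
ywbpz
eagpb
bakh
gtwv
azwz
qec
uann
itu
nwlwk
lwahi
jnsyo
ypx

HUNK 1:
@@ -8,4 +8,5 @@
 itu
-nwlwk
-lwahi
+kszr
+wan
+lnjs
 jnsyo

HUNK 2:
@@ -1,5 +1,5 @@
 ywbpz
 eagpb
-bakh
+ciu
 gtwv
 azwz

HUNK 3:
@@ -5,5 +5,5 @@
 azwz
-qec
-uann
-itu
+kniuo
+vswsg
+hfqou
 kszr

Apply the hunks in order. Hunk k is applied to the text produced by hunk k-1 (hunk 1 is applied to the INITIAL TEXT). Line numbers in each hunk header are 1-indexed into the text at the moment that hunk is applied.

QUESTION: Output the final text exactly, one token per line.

Hunk 1: at line 8 remove [nwlwk,lwahi] add [kszr,wan,lnjs] -> 13 lines: ywbpz eagpb bakh gtwv azwz qec uann itu kszr wan lnjs jnsyo ypx
Hunk 2: at line 1 remove [bakh] add [ciu] -> 13 lines: ywbpz eagpb ciu gtwv azwz qec uann itu kszr wan lnjs jnsyo ypx
Hunk 3: at line 5 remove [qec,uann,itu] add [kniuo,vswsg,hfqou] -> 13 lines: ywbpz eagpb ciu gtwv azwz kniuo vswsg hfqou kszr wan lnjs jnsyo ypx

Answer: ywbpz
eagpb
ciu
gtwv
azwz
kniuo
vswsg
hfqou
kszr
wan
lnjs
jnsyo
ypx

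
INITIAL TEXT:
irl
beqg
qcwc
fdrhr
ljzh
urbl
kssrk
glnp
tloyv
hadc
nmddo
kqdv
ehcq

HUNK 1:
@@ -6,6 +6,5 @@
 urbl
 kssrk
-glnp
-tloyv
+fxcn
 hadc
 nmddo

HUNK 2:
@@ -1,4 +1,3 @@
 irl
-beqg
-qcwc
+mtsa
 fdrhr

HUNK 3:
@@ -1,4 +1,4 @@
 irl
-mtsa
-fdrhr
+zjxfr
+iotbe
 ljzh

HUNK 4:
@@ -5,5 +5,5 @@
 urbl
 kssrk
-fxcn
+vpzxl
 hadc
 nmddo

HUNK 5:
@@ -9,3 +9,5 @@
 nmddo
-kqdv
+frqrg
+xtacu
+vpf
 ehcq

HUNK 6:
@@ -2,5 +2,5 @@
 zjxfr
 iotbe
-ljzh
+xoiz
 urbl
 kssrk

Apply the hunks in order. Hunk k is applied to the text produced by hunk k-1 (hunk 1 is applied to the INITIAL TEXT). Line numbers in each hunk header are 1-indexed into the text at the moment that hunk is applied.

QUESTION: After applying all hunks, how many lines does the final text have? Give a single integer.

Hunk 1: at line 6 remove [glnp,tloyv] add [fxcn] -> 12 lines: irl beqg qcwc fdrhr ljzh urbl kssrk fxcn hadc nmddo kqdv ehcq
Hunk 2: at line 1 remove [beqg,qcwc] add [mtsa] -> 11 lines: irl mtsa fdrhr ljzh urbl kssrk fxcn hadc nmddo kqdv ehcq
Hunk 3: at line 1 remove [mtsa,fdrhr] add [zjxfr,iotbe] -> 11 lines: irl zjxfr iotbe ljzh urbl kssrk fxcn hadc nmddo kqdv ehcq
Hunk 4: at line 5 remove [fxcn] add [vpzxl] -> 11 lines: irl zjxfr iotbe ljzh urbl kssrk vpzxl hadc nmddo kqdv ehcq
Hunk 5: at line 9 remove [kqdv] add [frqrg,xtacu,vpf] -> 13 lines: irl zjxfr iotbe ljzh urbl kssrk vpzxl hadc nmddo frqrg xtacu vpf ehcq
Hunk 6: at line 2 remove [ljzh] add [xoiz] -> 13 lines: irl zjxfr iotbe xoiz urbl kssrk vpzxl hadc nmddo frqrg xtacu vpf ehcq
Final line count: 13

Answer: 13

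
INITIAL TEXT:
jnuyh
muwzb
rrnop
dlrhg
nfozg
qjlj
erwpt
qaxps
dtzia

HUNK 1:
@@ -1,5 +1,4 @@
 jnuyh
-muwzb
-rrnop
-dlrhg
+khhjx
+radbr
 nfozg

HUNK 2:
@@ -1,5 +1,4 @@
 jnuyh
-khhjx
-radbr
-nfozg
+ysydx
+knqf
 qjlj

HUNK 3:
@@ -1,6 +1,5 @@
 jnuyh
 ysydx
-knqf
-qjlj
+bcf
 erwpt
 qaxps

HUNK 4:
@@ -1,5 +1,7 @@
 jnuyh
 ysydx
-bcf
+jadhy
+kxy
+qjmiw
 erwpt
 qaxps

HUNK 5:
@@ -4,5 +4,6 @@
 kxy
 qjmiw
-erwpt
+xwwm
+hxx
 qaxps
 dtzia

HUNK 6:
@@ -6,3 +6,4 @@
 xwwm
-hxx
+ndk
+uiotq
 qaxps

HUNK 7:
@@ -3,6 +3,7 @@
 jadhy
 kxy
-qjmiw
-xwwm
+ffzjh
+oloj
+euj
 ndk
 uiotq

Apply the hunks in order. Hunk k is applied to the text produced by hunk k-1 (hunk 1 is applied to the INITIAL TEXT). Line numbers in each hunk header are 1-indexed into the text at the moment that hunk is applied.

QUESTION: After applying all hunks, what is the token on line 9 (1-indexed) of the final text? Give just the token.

Answer: uiotq

Derivation:
Hunk 1: at line 1 remove [muwzb,rrnop,dlrhg] add [khhjx,radbr] -> 8 lines: jnuyh khhjx radbr nfozg qjlj erwpt qaxps dtzia
Hunk 2: at line 1 remove [khhjx,radbr,nfozg] add [ysydx,knqf] -> 7 lines: jnuyh ysydx knqf qjlj erwpt qaxps dtzia
Hunk 3: at line 1 remove [knqf,qjlj] add [bcf] -> 6 lines: jnuyh ysydx bcf erwpt qaxps dtzia
Hunk 4: at line 1 remove [bcf] add [jadhy,kxy,qjmiw] -> 8 lines: jnuyh ysydx jadhy kxy qjmiw erwpt qaxps dtzia
Hunk 5: at line 4 remove [erwpt] add [xwwm,hxx] -> 9 lines: jnuyh ysydx jadhy kxy qjmiw xwwm hxx qaxps dtzia
Hunk 6: at line 6 remove [hxx] add [ndk,uiotq] -> 10 lines: jnuyh ysydx jadhy kxy qjmiw xwwm ndk uiotq qaxps dtzia
Hunk 7: at line 3 remove [qjmiw,xwwm] add [ffzjh,oloj,euj] -> 11 lines: jnuyh ysydx jadhy kxy ffzjh oloj euj ndk uiotq qaxps dtzia
Final line 9: uiotq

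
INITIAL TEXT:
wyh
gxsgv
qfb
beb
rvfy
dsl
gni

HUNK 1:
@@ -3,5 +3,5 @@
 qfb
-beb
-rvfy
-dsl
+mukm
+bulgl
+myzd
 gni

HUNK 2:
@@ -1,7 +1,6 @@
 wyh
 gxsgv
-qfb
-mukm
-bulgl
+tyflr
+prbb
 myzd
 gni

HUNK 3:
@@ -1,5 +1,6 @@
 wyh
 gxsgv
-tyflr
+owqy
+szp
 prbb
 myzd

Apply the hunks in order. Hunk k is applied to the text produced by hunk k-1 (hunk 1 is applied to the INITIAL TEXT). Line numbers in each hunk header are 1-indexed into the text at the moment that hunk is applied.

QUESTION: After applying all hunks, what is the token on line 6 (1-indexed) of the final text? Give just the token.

Answer: myzd

Derivation:
Hunk 1: at line 3 remove [beb,rvfy,dsl] add [mukm,bulgl,myzd] -> 7 lines: wyh gxsgv qfb mukm bulgl myzd gni
Hunk 2: at line 1 remove [qfb,mukm,bulgl] add [tyflr,prbb] -> 6 lines: wyh gxsgv tyflr prbb myzd gni
Hunk 3: at line 1 remove [tyflr] add [owqy,szp] -> 7 lines: wyh gxsgv owqy szp prbb myzd gni
Final line 6: myzd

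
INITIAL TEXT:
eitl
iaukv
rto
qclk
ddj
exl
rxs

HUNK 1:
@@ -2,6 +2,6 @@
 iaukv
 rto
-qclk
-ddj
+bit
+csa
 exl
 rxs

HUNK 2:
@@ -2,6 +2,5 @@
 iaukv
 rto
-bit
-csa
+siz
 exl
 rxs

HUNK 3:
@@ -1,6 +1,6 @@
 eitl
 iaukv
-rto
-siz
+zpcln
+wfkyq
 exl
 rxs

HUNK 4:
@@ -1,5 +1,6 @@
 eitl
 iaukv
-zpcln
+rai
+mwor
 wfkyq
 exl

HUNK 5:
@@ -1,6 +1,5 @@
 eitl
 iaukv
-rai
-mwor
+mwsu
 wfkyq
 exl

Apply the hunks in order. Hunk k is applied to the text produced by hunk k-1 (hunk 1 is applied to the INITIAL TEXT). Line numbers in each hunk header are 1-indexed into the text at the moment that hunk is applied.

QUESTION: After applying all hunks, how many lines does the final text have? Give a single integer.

Hunk 1: at line 2 remove [qclk,ddj] add [bit,csa] -> 7 lines: eitl iaukv rto bit csa exl rxs
Hunk 2: at line 2 remove [bit,csa] add [siz] -> 6 lines: eitl iaukv rto siz exl rxs
Hunk 3: at line 1 remove [rto,siz] add [zpcln,wfkyq] -> 6 lines: eitl iaukv zpcln wfkyq exl rxs
Hunk 4: at line 1 remove [zpcln] add [rai,mwor] -> 7 lines: eitl iaukv rai mwor wfkyq exl rxs
Hunk 5: at line 1 remove [rai,mwor] add [mwsu] -> 6 lines: eitl iaukv mwsu wfkyq exl rxs
Final line count: 6

Answer: 6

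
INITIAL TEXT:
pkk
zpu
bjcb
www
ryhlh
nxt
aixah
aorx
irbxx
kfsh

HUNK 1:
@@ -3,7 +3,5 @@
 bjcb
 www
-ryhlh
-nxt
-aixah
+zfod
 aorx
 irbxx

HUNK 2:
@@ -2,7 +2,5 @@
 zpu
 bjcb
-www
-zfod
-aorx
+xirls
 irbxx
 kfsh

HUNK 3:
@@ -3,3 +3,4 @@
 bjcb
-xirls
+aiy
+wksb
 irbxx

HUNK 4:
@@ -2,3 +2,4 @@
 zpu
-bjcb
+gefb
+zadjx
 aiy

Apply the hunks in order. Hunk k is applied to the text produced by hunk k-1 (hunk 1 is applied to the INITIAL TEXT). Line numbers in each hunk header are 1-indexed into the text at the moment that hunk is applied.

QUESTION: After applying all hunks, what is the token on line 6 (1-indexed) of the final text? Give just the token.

Hunk 1: at line 3 remove [ryhlh,nxt,aixah] add [zfod] -> 8 lines: pkk zpu bjcb www zfod aorx irbxx kfsh
Hunk 2: at line 2 remove [www,zfod,aorx] add [xirls] -> 6 lines: pkk zpu bjcb xirls irbxx kfsh
Hunk 3: at line 3 remove [xirls] add [aiy,wksb] -> 7 lines: pkk zpu bjcb aiy wksb irbxx kfsh
Hunk 4: at line 2 remove [bjcb] add [gefb,zadjx] -> 8 lines: pkk zpu gefb zadjx aiy wksb irbxx kfsh
Final line 6: wksb

Answer: wksb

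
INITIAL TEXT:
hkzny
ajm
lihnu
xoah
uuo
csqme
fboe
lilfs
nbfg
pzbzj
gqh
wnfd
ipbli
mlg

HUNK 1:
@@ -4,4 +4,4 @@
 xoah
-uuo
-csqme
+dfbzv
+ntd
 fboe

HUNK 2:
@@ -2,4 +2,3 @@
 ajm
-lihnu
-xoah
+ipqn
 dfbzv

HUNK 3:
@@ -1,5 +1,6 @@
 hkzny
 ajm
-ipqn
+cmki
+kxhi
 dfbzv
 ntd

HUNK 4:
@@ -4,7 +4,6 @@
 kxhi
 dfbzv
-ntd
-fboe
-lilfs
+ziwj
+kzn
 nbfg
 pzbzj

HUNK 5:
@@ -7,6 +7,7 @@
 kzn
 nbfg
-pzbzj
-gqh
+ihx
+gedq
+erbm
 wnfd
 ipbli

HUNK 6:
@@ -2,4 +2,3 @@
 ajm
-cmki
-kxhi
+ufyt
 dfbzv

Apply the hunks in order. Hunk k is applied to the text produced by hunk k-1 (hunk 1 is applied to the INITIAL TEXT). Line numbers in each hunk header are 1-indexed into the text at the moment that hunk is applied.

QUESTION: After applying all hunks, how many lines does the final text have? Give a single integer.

Answer: 13

Derivation:
Hunk 1: at line 4 remove [uuo,csqme] add [dfbzv,ntd] -> 14 lines: hkzny ajm lihnu xoah dfbzv ntd fboe lilfs nbfg pzbzj gqh wnfd ipbli mlg
Hunk 2: at line 2 remove [lihnu,xoah] add [ipqn] -> 13 lines: hkzny ajm ipqn dfbzv ntd fboe lilfs nbfg pzbzj gqh wnfd ipbli mlg
Hunk 3: at line 1 remove [ipqn] add [cmki,kxhi] -> 14 lines: hkzny ajm cmki kxhi dfbzv ntd fboe lilfs nbfg pzbzj gqh wnfd ipbli mlg
Hunk 4: at line 4 remove [ntd,fboe,lilfs] add [ziwj,kzn] -> 13 lines: hkzny ajm cmki kxhi dfbzv ziwj kzn nbfg pzbzj gqh wnfd ipbli mlg
Hunk 5: at line 7 remove [pzbzj,gqh] add [ihx,gedq,erbm] -> 14 lines: hkzny ajm cmki kxhi dfbzv ziwj kzn nbfg ihx gedq erbm wnfd ipbli mlg
Hunk 6: at line 2 remove [cmki,kxhi] add [ufyt] -> 13 lines: hkzny ajm ufyt dfbzv ziwj kzn nbfg ihx gedq erbm wnfd ipbli mlg
Final line count: 13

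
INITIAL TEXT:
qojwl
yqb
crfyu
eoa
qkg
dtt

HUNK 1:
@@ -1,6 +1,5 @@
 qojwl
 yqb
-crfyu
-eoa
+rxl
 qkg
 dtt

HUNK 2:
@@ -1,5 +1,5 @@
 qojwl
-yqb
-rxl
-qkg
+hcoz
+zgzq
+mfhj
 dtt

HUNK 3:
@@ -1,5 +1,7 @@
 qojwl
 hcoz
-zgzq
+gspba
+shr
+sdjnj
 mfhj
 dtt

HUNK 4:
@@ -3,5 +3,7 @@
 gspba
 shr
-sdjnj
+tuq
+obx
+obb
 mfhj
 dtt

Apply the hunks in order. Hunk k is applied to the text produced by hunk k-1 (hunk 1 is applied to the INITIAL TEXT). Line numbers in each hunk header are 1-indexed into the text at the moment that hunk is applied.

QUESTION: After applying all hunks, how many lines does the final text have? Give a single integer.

Answer: 9

Derivation:
Hunk 1: at line 1 remove [crfyu,eoa] add [rxl] -> 5 lines: qojwl yqb rxl qkg dtt
Hunk 2: at line 1 remove [yqb,rxl,qkg] add [hcoz,zgzq,mfhj] -> 5 lines: qojwl hcoz zgzq mfhj dtt
Hunk 3: at line 1 remove [zgzq] add [gspba,shr,sdjnj] -> 7 lines: qojwl hcoz gspba shr sdjnj mfhj dtt
Hunk 4: at line 3 remove [sdjnj] add [tuq,obx,obb] -> 9 lines: qojwl hcoz gspba shr tuq obx obb mfhj dtt
Final line count: 9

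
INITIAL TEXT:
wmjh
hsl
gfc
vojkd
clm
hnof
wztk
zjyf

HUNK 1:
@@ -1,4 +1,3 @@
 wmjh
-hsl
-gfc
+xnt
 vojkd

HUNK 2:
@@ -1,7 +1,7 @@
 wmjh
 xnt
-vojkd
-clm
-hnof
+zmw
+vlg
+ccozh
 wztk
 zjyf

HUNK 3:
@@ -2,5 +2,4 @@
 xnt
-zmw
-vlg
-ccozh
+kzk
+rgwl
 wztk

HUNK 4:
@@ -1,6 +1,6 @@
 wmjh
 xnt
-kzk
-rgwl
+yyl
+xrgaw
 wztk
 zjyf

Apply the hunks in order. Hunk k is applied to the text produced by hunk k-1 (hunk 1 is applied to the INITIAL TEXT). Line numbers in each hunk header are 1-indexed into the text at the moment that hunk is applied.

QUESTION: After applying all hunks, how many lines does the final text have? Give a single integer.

Answer: 6

Derivation:
Hunk 1: at line 1 remove [hsl,gfc] add [xnt] -> 7 lines: wmjh xnt vojkd clm hnof wztk zjyf
Hunk 2: at line 1 remove [vojkd,clm,hnof] add [zmw,vlg,ccozh] -> 7 lines: wmjh xnt zmw vlg ccozh wztk zjyf
Hunk 3: at line 2 remove [zmw,vlg,ccozh] add [kzk,rgwl] -> 6 lines: wmjh xnt kzk rgwl wztk zjyf
Hunk 4: at line 1 remove [kzk,rgwl] add [yyl,xrgaw] -> 6 lines: wmjh xnt yyl xrgaw wztk zjyf
Final line count: 6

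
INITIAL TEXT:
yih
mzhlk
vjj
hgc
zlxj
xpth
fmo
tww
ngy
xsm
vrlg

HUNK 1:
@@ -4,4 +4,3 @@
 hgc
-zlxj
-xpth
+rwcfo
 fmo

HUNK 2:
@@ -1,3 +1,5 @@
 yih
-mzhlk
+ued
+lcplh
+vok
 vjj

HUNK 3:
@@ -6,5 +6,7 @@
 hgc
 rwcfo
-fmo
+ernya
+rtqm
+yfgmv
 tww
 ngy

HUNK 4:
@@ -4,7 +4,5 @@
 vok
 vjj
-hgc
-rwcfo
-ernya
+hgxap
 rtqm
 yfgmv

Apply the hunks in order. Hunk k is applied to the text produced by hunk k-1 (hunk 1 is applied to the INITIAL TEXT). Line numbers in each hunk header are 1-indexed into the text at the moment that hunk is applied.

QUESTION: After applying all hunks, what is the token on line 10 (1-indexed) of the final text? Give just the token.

Hunk 1: at line 4 remove [zlxj,xpth] add [rwcfo] -> 10 lines: yih mzhlk vjj hgc rwcfo fmo tww ngy xsm vrlg
Hunk 2: at line 1 remove [mzhlk] add [ued,lcplh,vok] -> 12 lines: yih ued lcplh vok vjj hgc rwcfo fmo tww ngy xsm vrlg
Hunk 3: at line 6 remove [fmo] add [ernya,rtqm,yfgmv] -> 14 lines: yih ued lcplh vok vjj hgc rwcfo ernya rtqm yfgmv tww ngy xsm vrlg
Hunk 4: at line 4 remove [hgc,rwcfo,ernya] add [hgxap] -> 12 lines: yih ued lcplh vok vjj hgxap rtqm yfgmv tww ngy xsm vrlg
Final line 10: ngy

Answer: ngy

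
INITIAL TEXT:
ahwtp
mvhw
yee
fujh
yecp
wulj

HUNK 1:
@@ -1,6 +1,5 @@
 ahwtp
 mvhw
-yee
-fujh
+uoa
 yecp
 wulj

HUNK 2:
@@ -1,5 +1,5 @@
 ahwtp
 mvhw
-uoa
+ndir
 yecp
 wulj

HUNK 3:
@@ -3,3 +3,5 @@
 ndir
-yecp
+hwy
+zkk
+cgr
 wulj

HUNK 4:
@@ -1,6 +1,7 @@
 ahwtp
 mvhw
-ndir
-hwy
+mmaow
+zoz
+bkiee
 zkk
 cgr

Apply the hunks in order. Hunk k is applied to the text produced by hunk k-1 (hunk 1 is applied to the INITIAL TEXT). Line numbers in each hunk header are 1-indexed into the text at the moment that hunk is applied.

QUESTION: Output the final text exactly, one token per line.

Hunk 1: at line 1 remove [yee,fujh] add [uoa] -> 5 lines: ahwtp mvhw uoa yecp wulj
Hunk 2: at line 1 remove [uoa] add [ndir] -> 5 lines: ahwtp mvhw ndir yecp wulj
Hunk 3: at line 3 remove [yecp] add [hwy,zkk,cgr] -> 7 lines: ahwtp mvhw ndir hwy zkk cgr wulj
Hunk 4: at line 1 remove [ndir,hwy] add [mmaow,zoz,bkiee] -> 8 lines: ahwtp mvhw mmaow zoz bkiee zkk cgr wulj

Answer: ahwtp
mvhw
mmaow
zoz
bkiee
zkk
cgr
wulj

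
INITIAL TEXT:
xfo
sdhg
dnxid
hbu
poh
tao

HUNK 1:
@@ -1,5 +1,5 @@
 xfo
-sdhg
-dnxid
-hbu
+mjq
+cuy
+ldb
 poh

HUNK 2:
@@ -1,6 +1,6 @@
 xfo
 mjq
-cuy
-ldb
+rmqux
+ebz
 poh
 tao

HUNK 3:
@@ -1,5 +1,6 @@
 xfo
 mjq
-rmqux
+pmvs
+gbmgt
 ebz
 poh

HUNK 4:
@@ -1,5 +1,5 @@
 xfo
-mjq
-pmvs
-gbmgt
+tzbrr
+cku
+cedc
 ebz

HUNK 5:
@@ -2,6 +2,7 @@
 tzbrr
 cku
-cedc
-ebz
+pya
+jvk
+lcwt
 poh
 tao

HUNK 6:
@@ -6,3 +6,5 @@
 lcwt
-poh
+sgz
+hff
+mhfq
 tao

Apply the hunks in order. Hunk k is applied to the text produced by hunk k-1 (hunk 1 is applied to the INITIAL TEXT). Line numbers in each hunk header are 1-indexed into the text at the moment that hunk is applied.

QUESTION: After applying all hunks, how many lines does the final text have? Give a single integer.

Hunk 1: at line 1 remove [sdhg,dnxid,hbu] add [mjq,cuy,ldb] -> 6 lines: xfo mjq cuy ldb poh tao
Hunk 2: at line 1 remove [cuy,ldb] add [rmqux,ebz] -> 6 lines: xfo mjq rmqux ebz poh tao
Hunk 3: at line 1 remove [rmqux] add [pmvs,gbmgt] -> 7 lines: xfo mjq pmvs gbmgt ebz poh tao
Hunk 4: at line 1 remove [mjq,pmvs,gbmgt] add [tzbrr,cku,cedc] -> 7 lines: xfo tzbrr cku cedc ebz poh tao
Hunk 5: at line 2 remove [cedc,ebz] add [pya,jvk,lcwt] -> 8 lines: xfo tzbrr cku pya jvk lcwt poh tao
Hunk 6: at line 6 remove [poh] add [sgz,hff,mhfq] -> 10 lines: xfo tzbrr cku pya jvk lcwt sgz hff mhfq tao
Final line count: 10

Answer: 10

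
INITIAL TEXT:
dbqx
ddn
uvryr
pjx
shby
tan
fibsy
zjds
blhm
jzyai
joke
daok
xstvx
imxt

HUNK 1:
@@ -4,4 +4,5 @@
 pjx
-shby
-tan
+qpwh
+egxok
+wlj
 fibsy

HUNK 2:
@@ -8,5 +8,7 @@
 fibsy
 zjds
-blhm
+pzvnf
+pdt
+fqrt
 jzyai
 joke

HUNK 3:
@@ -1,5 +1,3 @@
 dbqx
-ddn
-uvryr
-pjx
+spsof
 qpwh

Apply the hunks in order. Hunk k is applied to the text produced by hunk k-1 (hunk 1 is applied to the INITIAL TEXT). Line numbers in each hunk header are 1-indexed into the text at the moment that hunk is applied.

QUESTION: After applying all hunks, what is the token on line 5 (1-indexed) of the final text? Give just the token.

Hunk 1: at line 4 remove [shby,tan] add [qpwh,egxok,wlj] -> 15 lines: dbqx ddn uvryr pjx qpwh egxok wlj fibsy zjds blhm jzyai joke daok xstvx imxt
Hunk 2: at line 8 remove [blhm] add [pzvnf,pdt,fqrt] -> 17 lines: dbqx ddn uvryr pjx qpwh egxok wlj fibsy zjds pzvnf pdt fqrt jzyai joke daok xstvx imxt
Hunk 3: at line 1 remove [ddn,uvryr,pjx] add [spsof] -> 15 lines: dbqx spsof qpwh egxok wlj fibsy zjds pzvnf pdt fqrt jzyai joke daok xstvx imxt
Final line 5: wlj

Answer: wlj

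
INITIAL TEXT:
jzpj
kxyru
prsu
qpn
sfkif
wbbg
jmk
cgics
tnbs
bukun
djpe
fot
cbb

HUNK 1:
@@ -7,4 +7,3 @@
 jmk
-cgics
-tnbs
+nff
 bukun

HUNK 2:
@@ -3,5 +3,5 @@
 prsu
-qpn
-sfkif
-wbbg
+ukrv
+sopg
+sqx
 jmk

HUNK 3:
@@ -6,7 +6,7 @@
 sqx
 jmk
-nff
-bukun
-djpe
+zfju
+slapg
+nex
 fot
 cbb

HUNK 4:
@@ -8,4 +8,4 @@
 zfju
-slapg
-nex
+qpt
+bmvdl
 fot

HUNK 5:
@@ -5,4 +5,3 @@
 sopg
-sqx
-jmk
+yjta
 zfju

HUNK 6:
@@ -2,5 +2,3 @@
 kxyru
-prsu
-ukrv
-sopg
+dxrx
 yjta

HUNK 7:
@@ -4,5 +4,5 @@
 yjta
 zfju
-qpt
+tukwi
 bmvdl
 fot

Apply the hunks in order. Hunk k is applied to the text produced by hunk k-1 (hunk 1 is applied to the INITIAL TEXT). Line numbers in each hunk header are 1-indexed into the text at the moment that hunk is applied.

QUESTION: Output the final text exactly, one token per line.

Hunk 1: at line 7 remove [cgics,tnbs] add [nff] -> 12 lines: jzpj kxyru prsu qpn sfkif wbbg jmk nff bukun djpe fot cbb
Hunk 2: at line 3 remove [qpn,sfkif,wbbg] add [ukrv,sopg,sqx] -> 12 lines: jzpj kxyru prsu ukrv sopg sqx jmk nff bukun djpe fot cbb
Hunk 3: at line 6 remove [nff,bukun,djpe] add [zfju,slapg,nex] -> 12 lines: jzpj kxyru prsu ukrv sopg sqx jmk zfju slapg nex fot cbb
Hunk 4: at line 8 remove [slapg,nex] add [qpt,bmvdl] -> 12 lines: jzpj kxyru prsu ukrv sopg sqx jmk zfju qpt bmvdl fot cbb
Hunk 5: at line 5 remove [sqx,jmk] add [yjta] -> 11 lines: jzpj kxyru prsu ukrv sopg yjta zfju qpt bmvdl fot cbb
Hunk 6: at line 2 remove [prsu,ukrv,sopg] add [dxrx] -> 9 lines: jzpj kxyru dxrx yjta zfju qpt bmvdl fot cbb
Hunk 7: at line 4 remove [qpt] add [tukwi] -> 9 lines: jzpj kxyru dxrx yjta zfju tukwi bmvdl fot cbb

Answer: jzpj
kxyru
dxrx
yjta
zfju
tukwi
bmvdl
fot
cbb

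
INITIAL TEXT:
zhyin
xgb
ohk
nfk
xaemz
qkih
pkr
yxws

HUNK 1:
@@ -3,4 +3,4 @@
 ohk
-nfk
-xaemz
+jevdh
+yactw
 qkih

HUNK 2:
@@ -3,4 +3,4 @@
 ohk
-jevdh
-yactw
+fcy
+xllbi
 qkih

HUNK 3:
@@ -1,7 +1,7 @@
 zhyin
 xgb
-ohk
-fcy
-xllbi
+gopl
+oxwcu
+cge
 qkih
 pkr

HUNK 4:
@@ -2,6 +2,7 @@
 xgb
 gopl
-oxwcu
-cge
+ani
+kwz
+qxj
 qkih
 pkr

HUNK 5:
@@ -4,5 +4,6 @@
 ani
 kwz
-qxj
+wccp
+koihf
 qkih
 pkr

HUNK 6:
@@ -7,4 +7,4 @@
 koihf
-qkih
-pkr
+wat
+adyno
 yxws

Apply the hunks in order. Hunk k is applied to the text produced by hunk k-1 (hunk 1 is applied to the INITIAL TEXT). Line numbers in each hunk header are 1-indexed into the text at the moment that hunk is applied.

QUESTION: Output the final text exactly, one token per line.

Hunk 1: at line 3 remove [nfk,xaemz] add [jevdh,yactw] -> 8 lines: zhyin xgb ohk jevdh yactw qkih pkr yxws
Hunk 2: at line 3 remove [jevdh,yactw] add [fcy,xllbi] -> 8 lines: zhyin xgb ohk fcy xllbi qkih pkr yxws
Hunk 3: at line 1 remove [ohk,fcy,xllbi] add [gopl,oxwcu,cge] -> 8 lines: zhyin xgb gopl oxwcu cge qkih pkr yxws
Hunk 4: at line 2 remove [oxwcu,cge] add [ani,kwz,qxj] -> 9 lines: zhyin xgb gopl ani kwz qxj qkih pkr yxws
Hunk 5: at line 4 remove [qxj] add [wccp,koihf] -> 10 lines: zhyin xgb gopl ani kwz wccp koihf qkih pkr yxws
Hunk 6: at line 7 remove [qkih,pkr] add [wat,adyno] -> 10 lines: zhyin xgb gopl ani kwz wccp koihf wat adyno yxws

Answer: zhyin
xgb
gopl
ani
kwz
wccp
koihf
wat
adyno
yxws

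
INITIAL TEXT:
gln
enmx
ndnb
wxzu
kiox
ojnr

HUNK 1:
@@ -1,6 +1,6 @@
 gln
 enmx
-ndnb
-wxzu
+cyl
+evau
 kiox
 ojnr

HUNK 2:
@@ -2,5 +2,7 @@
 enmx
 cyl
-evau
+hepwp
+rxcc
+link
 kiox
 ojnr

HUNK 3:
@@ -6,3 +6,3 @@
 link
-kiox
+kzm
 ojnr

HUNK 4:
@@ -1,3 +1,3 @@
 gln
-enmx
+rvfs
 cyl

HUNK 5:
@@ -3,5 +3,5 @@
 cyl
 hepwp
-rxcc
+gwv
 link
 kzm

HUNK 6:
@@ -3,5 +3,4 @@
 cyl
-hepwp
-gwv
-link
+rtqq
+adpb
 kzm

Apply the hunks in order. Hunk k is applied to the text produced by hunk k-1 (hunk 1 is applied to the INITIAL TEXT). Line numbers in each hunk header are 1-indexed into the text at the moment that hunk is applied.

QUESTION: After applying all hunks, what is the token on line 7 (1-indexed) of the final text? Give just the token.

Hunk 1: at line 1 remove [ndnb,wxzu] add [cyl,evau] -> 6 lines: gln enmx cyl evau kiox ojnr
Hunk 2: at line 2 remove [evau] add [hepwp,rxcc,link] -> 8 lines: gln enmx cyl hepwp rxcc link kiox ojnr
Hunk 3: at line 6 remove [kiox] add [kzm] -> 8 lines: gln enmx cyl hepwp rxcc link kzm ojnr
Hunk 4: at line 1 remove [enmx] add [rvfs] -> 8 lines: gln rvfs cyl hepwp rxcc link kzm ojnr
Hunk 5: at line 3 remove [rxcc] add [gwv] -> 8 lines: gln rvfs cyl hepwp gwv link kzm ojnr
Hunk 6: at line 3 remove [hepwp,gwv,link] add [rtqq,adpb] -> 7 lines: gln rvfs cyl rtqq adpb kzm ojnr
Final line 7: ojnr

Answer: ojnr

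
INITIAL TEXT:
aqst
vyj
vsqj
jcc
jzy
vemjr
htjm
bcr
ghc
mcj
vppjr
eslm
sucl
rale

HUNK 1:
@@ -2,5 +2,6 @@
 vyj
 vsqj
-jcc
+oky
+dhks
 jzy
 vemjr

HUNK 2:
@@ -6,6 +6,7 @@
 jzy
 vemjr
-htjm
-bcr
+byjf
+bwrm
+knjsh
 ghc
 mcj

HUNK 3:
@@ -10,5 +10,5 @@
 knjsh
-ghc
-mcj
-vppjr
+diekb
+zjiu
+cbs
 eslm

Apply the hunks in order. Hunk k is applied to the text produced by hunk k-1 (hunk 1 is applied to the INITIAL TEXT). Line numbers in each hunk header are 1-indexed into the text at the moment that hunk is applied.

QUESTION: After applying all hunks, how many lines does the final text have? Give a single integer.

Hunk 1: at line 2 remove [jcc] add [oky,dhks] -> 15 lines: aqst vyj vsqj oky dhks jzy vemjr htjm bcr ghc mcj vppjr eslm sucl rale
Hunk 2: at line 6 remove [htjm,bcr] add [byjf,bwrm,knjsh] -> 16 lines: aqst vyj vsqj oky dhks jzy vemjr byjf bwrm knjsh ghc mcj vppjr eslm sucl rale
Hunk 3: at line 10 remove [ghc,mcj,vppjr] add [diekb,zjiu,cbs] -> 16 lines: aqst vyj vsqj oky dhks jzy vemjr byjf bwrm knjsh diekb zjiu cbs eslm sucl rale
Final line count: 16

Answer: 16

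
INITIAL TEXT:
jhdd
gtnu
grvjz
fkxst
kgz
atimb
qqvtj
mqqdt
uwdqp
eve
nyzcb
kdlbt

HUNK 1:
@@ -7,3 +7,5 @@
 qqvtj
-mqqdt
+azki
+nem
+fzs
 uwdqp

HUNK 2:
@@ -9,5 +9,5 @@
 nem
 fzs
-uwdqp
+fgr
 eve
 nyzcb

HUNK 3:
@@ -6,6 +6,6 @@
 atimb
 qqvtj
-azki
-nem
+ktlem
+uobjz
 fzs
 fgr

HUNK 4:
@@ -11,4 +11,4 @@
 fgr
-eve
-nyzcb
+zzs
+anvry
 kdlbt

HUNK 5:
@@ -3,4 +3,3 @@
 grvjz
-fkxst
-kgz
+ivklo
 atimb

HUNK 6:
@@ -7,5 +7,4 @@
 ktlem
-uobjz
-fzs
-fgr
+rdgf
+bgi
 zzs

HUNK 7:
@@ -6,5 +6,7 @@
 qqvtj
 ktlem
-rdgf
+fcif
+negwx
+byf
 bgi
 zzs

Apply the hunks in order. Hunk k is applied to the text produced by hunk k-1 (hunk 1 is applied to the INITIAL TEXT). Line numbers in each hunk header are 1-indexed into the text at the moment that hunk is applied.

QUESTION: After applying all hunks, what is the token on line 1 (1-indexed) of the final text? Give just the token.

Answer: jhdd

Derivation:
Hunk 1: at line 7 remove [mqqdt] add [azki,nem,fzs] -> 14 lines: jhdd gtnu grvjz fkxst kgz atimb qqvtj azki nem fzs uwdqp eve nyzcb kdlbt
Hunk 2: at line 9 remove [uwdqp] add [fgr] -> 14 lines: jhdd gtnu grvjz fkxst kgz atimb qqvtj azki nem fzs fgr eve nyzcb kdlbt
Hunk 3: at line 6 remove [azki,nem] add [ktlem,uobjz] -> 14 lines: jhdd gtnu grvjz fkxst kgz atimb qqvtj ktlem uobjz fzs fgr eve nyzcb kdlbt
Hunk 4: at line 11 remove [eve,nyzcb] add [zzs,anvry] -> 14 lines: jhdd gtnu grvjz fkxst kgz atimb qqvtj ktlem uobjz fzs fgr zzs anvry kdlbt
Hunk 5: at line 3 remove [fkxst,kgz] add [ivklo] -> 13 lines: jhdd gtnu grvjz ivklo atimb qqvtj ktlem uobjz fzs fgr zzs anvry kdlbt
Hunk 6: at line 7 remove [uobjz,fzs,fgr] add [rdgf,bgi] -> 12 lines: jhdd gtnu grvjz ivklo atimb qqvtj ktlem rdgf bgi zzs anvry kdlbt
Hunk 7: at line 6 remove [rdgf] add [fcif,negwx,byf] -> 14 lines: jhdd gtnu grvjz ivklo atimb qqvtj ktlem fcif negwx byf bgi zzs anvry kdlbt
Final line 1: jhdd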